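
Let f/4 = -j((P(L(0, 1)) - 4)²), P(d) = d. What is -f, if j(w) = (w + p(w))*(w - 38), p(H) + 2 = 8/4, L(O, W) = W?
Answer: -1044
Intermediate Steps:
p(H) = 0 (p(H) = -2 + 8/4 = -2 + 8*(¼) = -2 + 2 = 0)
j(w) = w*(-38 + w) (j(w) = (w + 0)*(w - 38) = w*(-38 + w))
f = 1044 (f = 4*(-(1 - 4)²*(-38 + (1 - 4)²)) = 4*(-(-3)²*(-38 + (-3)²)) = 4*(-9*(-38 + 9)) = 4*(-9*(-29)) = 4*(-1*(-261)) = 4*261 = 1044)
-f = -1*1044 = -1044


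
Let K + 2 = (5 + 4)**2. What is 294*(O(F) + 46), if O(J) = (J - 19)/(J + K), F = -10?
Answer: 308210/23 ≈ 13400.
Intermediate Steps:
K = 79 (K = -2 + (5 + 4)**2 = -2 + 9**2 = -2 + 81 = 79)
O(J) = (-19 + J)/(79 + J) (O(J) = (J - 19)/(J + 79) = (-19 + J)/(79 + J))
294*(O(F) + 46) = 294*((-19 - 10)/(79 - 10) + 46) = 294*(-29/69 + 46) = 294*(3145/69) = 308210/23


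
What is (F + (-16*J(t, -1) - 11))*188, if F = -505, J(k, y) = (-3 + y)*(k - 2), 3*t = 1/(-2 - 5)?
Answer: -2554544/21 ≈ -1.2165e+5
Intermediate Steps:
t = -1/21 (t = 1/(3*(-2 - 5)) = (⅓)/(-7) = (⅓)*(-⅐) = -1/21 ≈ -0.047619)
J(k, y) = (-3 + y)*(-2 + k)
(F + (-16*J(t, -1) - 11))*188 = (-505 + (-16*(6 - 3*(-1/21) - 2*(-1) - 1/21*(-1)) - 11))*188 = (-505 + (-16*(6 + ⅐ + 2 + 1/21) - 11))*188 = (-505 + (-16*172/21 - 11))*188 = (-505 + (-2752/21 - 11))*188 = (-505 - 2983/21)*188 = -13588/21*188 = -2554544/21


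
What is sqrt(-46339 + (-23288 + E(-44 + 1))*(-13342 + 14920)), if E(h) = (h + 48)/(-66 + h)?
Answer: I*sqrt(437159914453)/109 ≈ 6065.9*I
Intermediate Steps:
E(h) = (48 + h)/(-66 + h)
sqrt(-46339 + (-23288 + E(-44 + 1))*(-13342 + 14920)) = sqrt(-46339 + (-23288 + (48 + (-44 + 1))/(-66 + (-44 + 1)))*(-13342 + 14920)) = sqrt(-46339 + (-23288 + (48 - 43)/(-66 - 43))*1578) = sqrt(-46339 + (-23288 + 5/(-109))*1578) = sqrt(-46339 + (-23288 - 1/109*5)*1578) = sqrt(-46339 + (-23288 - 5/109)*1578) = sqrt(-46339 - 2538397/109*1578) = sqrt(-46339 - 4005590466/109) = sqrt(-4010641417/109) = I*sqrt(437159914453)/109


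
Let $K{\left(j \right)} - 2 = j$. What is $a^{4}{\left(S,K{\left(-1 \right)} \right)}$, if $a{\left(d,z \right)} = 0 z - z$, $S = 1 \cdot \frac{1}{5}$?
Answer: $1$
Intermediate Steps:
$K{\left(j \right)} = 2 + j$
$S = \frac{1}{5}$ ($S = 1 \cdot \frac{1}{5} = \frac{1}{5} \approx 0.2$)
$a{\left(d,z \right)} = - z$ ($a{\left(d,z \right)} = 0 - z = - z$)
$a^{4}{\left(S,K{\left(-1 \right)} \right)} = \left(- (2 - 1)\right)^{4} = \left(\left(-1\right) 1\right)^{4} = \left(-1\right)^{4} = 1$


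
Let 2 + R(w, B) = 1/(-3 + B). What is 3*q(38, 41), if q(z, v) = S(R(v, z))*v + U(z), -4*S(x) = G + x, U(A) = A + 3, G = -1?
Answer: 7503/35 ≈ 214.37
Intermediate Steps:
R(w, B) = -2 + 1/(-3 + B)
U(A) = 3 + A
S(x) = ¼ - x/4 (S(x) = -(-1 + x)/4 = ¼ - x/4)
q(z, v) = 3 + z + v*(¼ - (7 - 2*z)/(4*(-3 + z))) (q(z, v) = (¼ - (7 - 2*z)/(4*(-3 + z)))*v + (3 + z) = v*(¼ - (7 - 2*z)/(4*(-3 + z))) + (3 + z) = 3 + z + v*(¼ - (7 - 2*z)/(4*(-3 + z))))
3*q(38, 41) = 3*(((-3 + 38)*(3 + 38) + (¼)*41*(-10 + 3*38))/(-3 + 38)) = 3*((35*41 + (¼)*41*(-10 + 114))/35) = 3*((1435 + (¼)*41*104)/35) = 3*((1435 + 1066)/35) = 3*((1/35)*2501) = 3*(2501/35) = 7503/35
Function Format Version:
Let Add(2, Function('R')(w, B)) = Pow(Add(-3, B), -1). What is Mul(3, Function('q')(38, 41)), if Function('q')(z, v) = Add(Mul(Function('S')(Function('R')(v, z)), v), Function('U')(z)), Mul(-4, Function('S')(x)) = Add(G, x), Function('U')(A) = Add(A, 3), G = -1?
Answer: Rational(7503, 35) ≈ 214.37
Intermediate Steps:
Function('R')(w, B) = Add(-2, Pow(Add(-3, B), -1))
Function('U')(A) = Add(3, A)
Function('S')(x) = Add(Rational(1, 4), Mul(Rational(-1, 4), x)) (Function('S')(x) = Mul(Rational(-1, 4), Add(-1, x)) = Add(Rational(1, 4), Mul(Rational(-1, 4), x)))
Function('q')(z, v) = Add(3, z, Mul(v, Add(Rational(1, 4), Mul(Rational(-1, 4), Pow(Add(-3, z), -1), Add(7, Mul(-2, z)))))) (Function('q')(z, v) = Add(Mul(Add(Rational(1, 4), Mul(Rational(-1, 4), Mul(Pow(Add(-3, z), -1), Add(7, Mul(-2, z))))), v), Add(3, z)) = Add(Mul(Add(Rational(1, 4), Mul(Rational(-1, 4), Pow(Add(-3, z), -1), Add(7, Mul(-2, z)))), v), Add(3, z)) = Add(Mul(v, Add(Rational(1, 4), Mul(Rational(-1, 4), Pow(Add(-3, z), -1), Add(7, Mul(-2, z))))), Add(3, z)) = Add(3, z, Mul(v, Add(Rational(1, 4), Mul(Rational(-1, 4), Pow(Add(-3, z), -1), Add(7, Mul(-2, z)))))))
Mul(3, Function('q')(38, 41)) = Mul(3, Mul(Pow(Add(-3, 38), -1), Add(Mul(Add(-3, 38), Add(3, 38)), Mul(Rational(1, 4), 41, Add(-10, Mul(3, 38)))))) = Mul(3, Mul(Pow(35, -1), Add(Mul(35, 41), Mul(Rational(1, 4), 41, Add(-10, 114))))) = Mul(3, Mul(Rational(1, 35), Add(1435, Mul(Rational(1, 4), 41, 104)))) = Mul(3, Mul(Rational(1, 35), Add(1435, 1066))) = Mul(3, Mul(Rational(1, 35), 2501)) = Mul(3, Rational(2501, 35)) = Rational(7503, 35)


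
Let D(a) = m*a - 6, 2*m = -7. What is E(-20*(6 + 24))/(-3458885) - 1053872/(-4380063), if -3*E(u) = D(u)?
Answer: 3648279336694/15150134209755 ≈ 0.24081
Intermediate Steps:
m = -7/2 (m = (½)*(-7) = -7/2 ≈ -3.5000)
D(a) = -6 - 7*a/2 (D(a) = -7*a/2 - 6 = -6 - 7*a/2)
E(u) = 2 + 7*u/6 (E(u) = -(-6 - 7*u/2)/3 = 2 + 7*u/6)
E(-20*(6 + 24))/(-3458885) - 1053872/(-4380063) = (2 + 7*(-20*(6 + 24))/6)/(-3458885) - 1053872/(-4380063) = (2 + 7*(-20*30)/6)*(-1/3458885) - 1053872*(-1/4380063) = (2 + (7/6)*(-600))*(-1/3458885) + 1053872/4380063 = (2 - 700)*(-1/3458885) + 1053872/4380063 = -698*(-1/3458885) + 1053872/4380063 = 698/3458885 + 1053872/4380063 = 3648279336694/15150134209755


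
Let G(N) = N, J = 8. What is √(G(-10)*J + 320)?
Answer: 4*√15 ≈ 15.492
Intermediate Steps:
√(G(-10)*J + 320) = √(-10*8 + 320) = √(-80 + 320) = √240 = 4*√15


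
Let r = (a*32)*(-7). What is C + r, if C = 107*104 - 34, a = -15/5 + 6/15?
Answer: 58382/5 ≈ 11676.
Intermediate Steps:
a = -13/5 (a = -15*1/5 + 6*(1/15) = -3 + 2/5 = -13/5 ≈ -2.6000)
C = 11094 (C = 11128 - 34 = 11094)
r = 2912/5 (r = -13/5*32*(-7) = -416/5*(-7) = 2912/5 ≈ 582.40)
C + r = 11094 + 2912/5 = 58382/5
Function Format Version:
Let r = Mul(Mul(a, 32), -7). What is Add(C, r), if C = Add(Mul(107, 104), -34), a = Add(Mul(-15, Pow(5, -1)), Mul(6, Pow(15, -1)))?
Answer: Rational(58382, 5) ≈ 11676.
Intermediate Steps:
a = Rational(-13, 5) (a = Add(Mul(-15, Rational(1, 5)), Mul(6, Rational(1, 15))) = Add(-3, Rational(2, 5)) = Rational(-13, 5) ≈ -2.6000)
C = 11094 (C = Add(11128, -34) = 11094)
r = Rational(2912, 5) (r = Mul(Mul(Rational(-13, 5), 32), -7) = Mul(Rational(-416, 5), -7) = Rational(2912, 5) ≈ 582.40)
Add(C, r) = Add(11094, Rational(2912, 5)) = Rational(58382, 5)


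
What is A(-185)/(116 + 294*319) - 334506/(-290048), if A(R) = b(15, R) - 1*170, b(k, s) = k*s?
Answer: 7639147763/6809021824 ≈ 1.1219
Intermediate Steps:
A(R) = -170 + 15*R (A(R) = 15*R - 1*170 = 15*R - 170 = -170 + 15*R)
A(-185)/(116 + 294*319) - 334506/(-290048) = (-170 + 15*(-185))/(116 + 294*319) - 334506/(-290048) = (-170 - 2775)/(116 + 93786) - 334506*(-1/290048) = -2945/93902 + 167253/145024 = 7639147763/6809021824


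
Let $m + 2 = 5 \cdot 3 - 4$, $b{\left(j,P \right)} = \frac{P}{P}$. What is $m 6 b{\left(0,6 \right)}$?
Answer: $54$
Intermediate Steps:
$b{\left(j,P \right)} = 1$
$m = 9$ ($m = -2 + \left(5 \cdot 3 - 4\right) = -2 + \left(15 - 4\right) = -2 + 11 = 9$)
$m 6 b{\left(0,6 \right)} = 9 \cdot 6 \cdot 1 = 54 \cdot 1 = 54$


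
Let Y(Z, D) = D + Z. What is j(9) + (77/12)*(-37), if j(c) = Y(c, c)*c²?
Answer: 14647/12 ≈ 1220.6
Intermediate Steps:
j(c) = 2*c³ (j(c) = (c + c)*c² = (2*c)*c² = 2*c³)
j(9) + (77/12)*(-37) = 2*9³ + (77/12)*(-37) = 2*729 + (77*(1/12))*(-37) = 1458 + (77/12)*(-37) = 1458 - 2849/12 = 14647/12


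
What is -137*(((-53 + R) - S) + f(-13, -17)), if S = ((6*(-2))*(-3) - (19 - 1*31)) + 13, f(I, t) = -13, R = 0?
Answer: 17399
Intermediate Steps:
S = 61 (S = (-12*(-3) - (19 - 31)) + 13 = (36 - 1*(-12)) + 13 = (36 + 12) + 13 = 48 + 13 = 61)
-137*(((-53 + R) - S) + f(-13, -17)) = -137*(((-53 + 0) - 1*61) - 13) = -137*((-53 - 61) - 13) = -137*(-114 - 13) = -137*(-127) = 17399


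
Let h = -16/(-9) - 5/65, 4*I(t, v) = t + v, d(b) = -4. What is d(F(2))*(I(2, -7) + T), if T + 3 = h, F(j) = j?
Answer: 1193/117 ≈ 10.197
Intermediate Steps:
I(t, v) = t/4 + v/4 (I(t, v) = (t + v)/4 = t/4 + v/4)
h = 199/117 (h = -16*(-⅑) - 5*1/65 = 16/9 - 1/13 = 199/117 ≈ 1.7009)
T = -152/117 (T = -3 + 199/117 = -152/117 ≈ -1.2991)
d(F(2))*(I(2, -7) + T) = -4*(((¼)*2 + (¼)*(-7)) - 152/117) = -4*((½ - 7/4) - 152/117) = -4*(-5/4 - 152/117) = -4*(-1193/468) = 1193/117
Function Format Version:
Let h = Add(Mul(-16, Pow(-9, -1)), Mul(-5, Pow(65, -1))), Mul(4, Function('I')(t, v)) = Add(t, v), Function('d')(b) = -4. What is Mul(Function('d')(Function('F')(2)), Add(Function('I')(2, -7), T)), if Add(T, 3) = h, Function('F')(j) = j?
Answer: Rational(1193, 117) ≈ 10.197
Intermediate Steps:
Function('I')(t, v) = Add(Mul(Rational(1, 4), t), Mul(Rational(1, 4), v)) (Function('I')(t, v) = Mul(Rational(1, 4), Add(t, v)) = Add(Mul(Rational(1, 4), t), Mul(Rational(1, 4), v)))
h = Rational(199, 117) (h = Add(Mul(-16, Rational(-1, 9)), Mul(-5, Rational(1, 65))) = Add(Rational(16, 9), Rational(-1, 13)) = Rational(199, 117) ≈ 1.7009)
T = Rational(-152, 117) (T = Add(-3, Rational(199, 117)) = Rational(-152, 117) ≈ -1.2991)
Mul(Function('d')(Function('F')(2)), Add(Function('I')(2, -7), T)) = Mul(-4, Add(Add(Mul(Rational(1, 4), 2), Mul(Rational(1, 4), -7)), Rational(-152, 117))) = Mul(-4, Add(Add(Rational(1, 2), Rational(-7, 4)), Rational(-152, 117))) = Mul(-4, Add(Rational(-5, 4), Rational(-152, 117))) = Mul(-4, Rational(-1193, 468)) = Rational(1193, 117)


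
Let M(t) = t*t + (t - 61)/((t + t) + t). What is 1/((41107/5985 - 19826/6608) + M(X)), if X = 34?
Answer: 48023640/55688372813 ≈ 0.00086236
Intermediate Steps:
M(t) = t² + (-61 + t)/(3*t) (M(t) = t² + (-61 + t)/(2*t + t) = t² + (-61 + t)/((3*t)) = t² + (-61 + t)*(1/(3*t)) = t² + (-61 + t)/(3*t))
1/((41107/5985 - 19826/6608) + M(X)) = 1/((41107/5985 - 19826/6608) + (⅓)*(-61 + 34 + 3*34³)/34) = 1/((41107*(1/5985) - 19826*1/6608) + (⅓)*(1/34)*(-61 + 34 + 3*39304)) = 1/((41107/5985 - 9913/3304) + (⅓)*(1/34)*(-61 + 34 + 117912)) = 1/(10926889/2824920 + (⅓)*(1/34)*117885) = 1/(10926889/2824920 + 39295/34) = 1/(55688372813/48023640) = 48023640/55688372813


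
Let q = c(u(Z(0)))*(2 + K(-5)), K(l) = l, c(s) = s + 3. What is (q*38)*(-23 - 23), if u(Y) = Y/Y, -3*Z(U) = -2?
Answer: 20976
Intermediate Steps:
Z(U) = ⅔ (Z(U) = -⅓*(-2) = ⅔)
u(Y) = 1
c(s) = 3 + s
q = -12 (q = (3 + 1)*(2 - 5) = 4*(-3) = -12)
(q*38)*(-23 - 23) = (-12*38)*(-23 - 23) = -456*(-46) = 20976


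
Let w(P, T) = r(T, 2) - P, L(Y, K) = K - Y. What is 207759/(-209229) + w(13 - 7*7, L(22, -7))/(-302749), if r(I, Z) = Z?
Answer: -20968926731/21114623507 ≈ -0.99310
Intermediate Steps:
w(P, T) = 2 - P
207759/(-209229) + w(13 - 7*7, L(22, -7))/(-302749) = 207759/(-209229) + (2 - (13 - 7*7))/(-302749) = 207759*(-1/209229) + (2 - (13 - 49))*(-1/302749) = -69253/69743 + (2 - 1*(-36))*(-1/302749) = -69253/69743 + (2 + 36)*(-1/302749) = -69253/69743 + 38*(-1/302749) = -69253/69743 - 38/302749 = -20968926731/21114623507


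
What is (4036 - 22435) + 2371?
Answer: -16028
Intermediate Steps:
(4036 - 22435) + 2371 = -18399 + 2371 = -16028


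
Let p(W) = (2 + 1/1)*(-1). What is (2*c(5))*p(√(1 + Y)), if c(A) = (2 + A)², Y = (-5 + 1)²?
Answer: -294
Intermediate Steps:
Y = 16 (Y = (-4)² = 16)
p(W) = -3 (p(W) = (2 + 1)*(-1) = 3*(-1) = -3)
(2*c(5))*p(√(1 + Y)) = (2*(2 + 5)²)*(-3) = (2*7²)*(-3) = (2*49)*(-3) = 98*(-3) = -294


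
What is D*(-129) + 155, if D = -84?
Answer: 10991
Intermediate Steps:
D*(-129) + 155 = -84*(-129) + 155 = 10836 + 155 = 10991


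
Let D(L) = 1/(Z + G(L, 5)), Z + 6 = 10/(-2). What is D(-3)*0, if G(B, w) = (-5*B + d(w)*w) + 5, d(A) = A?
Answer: 0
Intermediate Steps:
Z = -11 (Z = -6 + 10/(-2) = -6 + 10*(-½) = -6 - 5 = -11)
G(B, w) = 5 + w² - 5*B (G(B, w) = (-5*B + w*w) + 5 = (-5*B + w²) + 5 = (w² - 5*B) + 5 = 5 + w² - 5*B)
D(L) = 1/(19 - 5*L) (D(L) = 1/(-11 + (5 + 5² - 5*L)) = 1/(-11 + (5 + 25 - 5*L)) = 1/(-11 + (30 - 5*L)) = 1/(19 - 5*L))
D(-3)*0 = -1/(-19 + 5*(-3))*0 = -1/(-19 - 15)*0 = -1/(-34)*0 = -1*(-1/34)*0 = (1/34)*0 = 0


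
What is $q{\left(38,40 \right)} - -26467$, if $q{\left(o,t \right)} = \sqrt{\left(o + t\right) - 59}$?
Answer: $26467 + \sqrt{19} \approx 26471.0$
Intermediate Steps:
$q{\left(o,t \right)} = \sqrt{-59 + o + t}$
$q{\left(38,40 \right)} - -26467 = \sqrt{-59 + 38 + 40} - -26467 = \sqrt{19} + 26467 = 26467 + \sqrt{19}$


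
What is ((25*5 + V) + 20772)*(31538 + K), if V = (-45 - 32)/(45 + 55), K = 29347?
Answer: 25445339271/20 ≈ 1.2723e+9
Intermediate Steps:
V = -77/100 ≈ -0.77000
((25*5 + V) + 20772)*(31538 + K) = ((25*5 - 77/100) + 20772)*(31538 + 29347) = ((125 - 77/100) + 20772)*60885 = (12423/100 + 20772)*60885 = (2089623/100)*60885 = 25445339271/20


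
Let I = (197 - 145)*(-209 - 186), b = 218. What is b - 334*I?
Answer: 6860578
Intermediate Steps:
I = -20540 (I = 52*(-395) = -20540)
b - 334*I = 218 - 334*(-20540) = 218 + 6860360 = 6860578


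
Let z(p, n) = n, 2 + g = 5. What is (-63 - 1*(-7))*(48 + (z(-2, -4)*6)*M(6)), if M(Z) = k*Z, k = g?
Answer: 21504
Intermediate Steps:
g = 3 (g = -2 + 5 = 3)
k = 3
M(Z) = 3*Z
(-63 - 1*(-7))*(48 + (z(-2, -4)*6)*M(6)) = (-63 - 1*(-7))*(48 + (-4*6)*(3*6)) = (-63 + 7)*(48 - 24*18) = -56*(48 - 432) = -56*(-384) = 21504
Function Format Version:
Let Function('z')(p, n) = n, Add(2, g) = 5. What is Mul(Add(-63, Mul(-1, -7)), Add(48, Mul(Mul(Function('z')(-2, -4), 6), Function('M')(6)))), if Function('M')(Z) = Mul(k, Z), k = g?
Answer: 21504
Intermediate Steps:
g = 3 (g = Add(-2, 5) = 3)
k = 3
Function('M')(Z) = Mul(3, Z)
Mul(Add(-63, Mul(-1, -7)), Add(48, Mul(Mul(Function('z')(-2, -4), 6), Function('M')(6)))) = Mul(Add(-63, Mul(-1, -7)), Add(48, Mul(Mul(-4, 6), Mul(3, 6)))) = Mul(Add(-63, 7), Add(48, Mul(-24, 18))) = Mul(-56, Add(48, -432)) = Mul(-56, -384) = 21504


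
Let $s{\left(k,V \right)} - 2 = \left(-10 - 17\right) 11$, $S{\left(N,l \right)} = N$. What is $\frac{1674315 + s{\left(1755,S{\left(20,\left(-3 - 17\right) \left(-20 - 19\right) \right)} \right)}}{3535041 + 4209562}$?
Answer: $\frac{1674020}{7744603} \approx 0.21615$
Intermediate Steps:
$s{\left(k,V \right)} = -295$ ($s{\left(k,V \right)} = 2 + \left(-10 - 17\right) 11 = 2 - 297 = -295$)
$\frac{1674315 + s{\left(1755,S{\left(20,\left(-3 - 17\right) \left(-20 - 19\right) \right)} \right)}}{3535041 + 4209562} = \frac{1674315 - 295}{3535041 + 4209562} = \frac{1674020}{7744603}$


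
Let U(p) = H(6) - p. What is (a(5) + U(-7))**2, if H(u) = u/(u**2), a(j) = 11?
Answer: 11881/36 ≈ 330.03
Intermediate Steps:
H(u) = 1/u (H(u) = u/u**2 = 1/u)
U(p) = 1/6 - p
(a(5) + U(-7))**2 = (11 + (1/6 - 1*(-7)))**2 = (11 + (1/6 + 7))**2 = (11 + 43/6)**2 = (109/6)**2 = 11881/36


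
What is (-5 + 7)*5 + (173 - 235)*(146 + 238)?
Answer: -23798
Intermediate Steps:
(-5 + 7)*5 + (173 - 235)*(146 + 238) = 2*5 - 62*384 = 10 - 23808 = -23798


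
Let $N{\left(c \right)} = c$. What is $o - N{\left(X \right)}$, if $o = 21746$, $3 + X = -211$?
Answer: $21960$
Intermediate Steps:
$X = -214$ ($X = -3 - 211 = -214$)
$o - N{\left(X \right)} = 21746 - -214 = 21746 + 214 = 21960$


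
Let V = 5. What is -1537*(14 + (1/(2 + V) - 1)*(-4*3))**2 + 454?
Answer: -44397054/49 ≈ -9.0606e+5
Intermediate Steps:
-1537*(14 + (1/(2 + V) - 1)*(-4*3))**2 + 454 = -1537*(14 + (1/(2 + 5) - 1)*(-4*3))**2 + 454 = -1537*(14 + (1/7 - 1)*(-12))**2 + 454 = -1537*(14 - 6/7*(-12))**2 + 454 = -1537*(14 + 72/7)**2 + 454 = -1537*(170/7)**2 + 454 = -1537*28900/49 + 454 = -44419300/49 + 454 = -44397054/49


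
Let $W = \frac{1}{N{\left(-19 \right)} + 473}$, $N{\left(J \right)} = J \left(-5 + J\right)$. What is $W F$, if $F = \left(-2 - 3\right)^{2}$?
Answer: $\frac{25}{929} \approx 0.026911$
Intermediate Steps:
$F = 25$ ($F = \left(-5\right)^{2} = 25$)
$W = \frac{1}{929}$ ($W = \frac{1}{- 19 \left(-5 - 19\right) + 473} = \frac{1}{\left(-19\right) \left(-24\right) + 473} = \frac{1}{456 + 473} = \frac{1}{929} \approx 0.0010764$)
$W F = \frac{1}{929} \cdot 25 = \frac{25}{929}$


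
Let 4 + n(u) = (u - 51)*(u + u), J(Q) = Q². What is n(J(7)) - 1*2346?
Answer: -2546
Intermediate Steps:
n(u) = -4 + 2*u*(-51 + u) (n(u) = -4 + (u - 51)*(u + u) = -4 + (-51 + u)*(2*u) = -4 + 2*u*(-51 + u))
n(J(7)) - 1*2346 = (-4 - 102*7² + 2*(7²)²) - 1*2346 = (-4 - 102*49 + 2*49²) - 2346 = (-4 - 4998 + 2*2401) - 2346 = (-4 - 4998 + 4802) - 2346 = -200 - 2346 = -2546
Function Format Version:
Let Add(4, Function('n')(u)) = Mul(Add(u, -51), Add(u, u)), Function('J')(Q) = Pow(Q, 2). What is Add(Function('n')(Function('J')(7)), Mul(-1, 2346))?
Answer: -2546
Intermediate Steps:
Function('n')(u) = Add(-4, Mul(2, u, Add(-51, u))) (Function('n')(u) = Add(-4, Mul(Add(u, -51), Add(u, u))) = Add(-4, Mul(Add(-51, u), Mul(2, u))) = Add(-4, Mul(2, u, Add(-51, u))))
Add(Function('n')(Function('J')(7)), Mul(-1, 2346)) = Add(Add(-4, Mul(-102, Pow(7, 2)), Mul(2, Pow(Pow(7, 2), 2))), Mul(-1, 2346)) = Add(Add(-4, Mul(-102, 49), Mul(2, Pow(49, 2))), -2346) = Add(Add(-4, -4998, Mul(2, 2401)), -2346) = Add(Add(-4, -4998, 4802), -2346) = Add(-200, -2346) = -2546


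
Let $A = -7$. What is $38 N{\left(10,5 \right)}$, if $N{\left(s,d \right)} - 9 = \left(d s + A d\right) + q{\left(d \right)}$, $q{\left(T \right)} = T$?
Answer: $1102$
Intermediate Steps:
$N{\left(s,d \right)} = 9 - 6 d + d s$ ($N{\left(s,d \right)} = 9 + \left(\left(d s - 7 d\right) + d\right) = 9 + \left(\left(- 7 d + d s\right) + d\right) = 9 + \left(- 6 d + d s\right) = 9 - 6 d + d s$)
$38 N{\left(10,5 \right)} = 38 \left(9 - 30 + 5 \cdot 10\right) = 38 \left(9 - 30 + 50\right) = 38 \cdot 29 = 1102$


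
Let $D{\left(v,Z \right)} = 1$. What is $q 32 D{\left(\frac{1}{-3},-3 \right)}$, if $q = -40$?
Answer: $-1280$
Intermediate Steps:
$q 32 D{\left(\frac{1}{-3},-3 \right)} = \left(-40\right) 32 \cdot 1 = \left(-1280\right) 1 = -1280$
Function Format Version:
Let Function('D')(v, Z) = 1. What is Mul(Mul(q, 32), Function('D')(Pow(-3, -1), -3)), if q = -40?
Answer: -1280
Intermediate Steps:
Mul(Mul(q, 32), Function('D')(Pow(-3, -1), -3)) = Mul(Mul(-40, 32), 1) = Mul(-1280, 1) = -1280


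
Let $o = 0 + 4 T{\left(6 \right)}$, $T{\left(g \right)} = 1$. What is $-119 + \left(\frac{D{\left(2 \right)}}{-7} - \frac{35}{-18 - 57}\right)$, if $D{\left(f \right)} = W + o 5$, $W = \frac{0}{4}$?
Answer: $- \frac{12746}{105} \approx -121.39$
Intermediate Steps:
$o = 4$ ($o = 0 + 4 \cdot 1 = 0 + 4 = 4$)
$W = 0$ ($W = 0 \cdot \frac{1}{4} = 0$)
$D{\left(f \right)} = 20$ ($D{\left(f \right)} = 0 + 4 \cdot 5 = 0 + 20 = 20$)
$-119 + \left(\frac{D{\left(2 \right)}}{-7} - \frac{35}{-18 - 57}\right) = -119 - \left(\frac{20}{7} + \frac{35}{-18 - 57}\right) = -119 - \left(\frac{20}{7} + \frac{35}{-75}\right) = -119 - \frac{251}{105} = - \frac{12746}{105}$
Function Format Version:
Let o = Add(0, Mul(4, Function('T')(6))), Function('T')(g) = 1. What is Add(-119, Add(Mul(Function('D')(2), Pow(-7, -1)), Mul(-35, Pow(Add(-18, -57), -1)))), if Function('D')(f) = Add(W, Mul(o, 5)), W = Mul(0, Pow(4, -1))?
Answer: Rational(-12746, 105) ≈ -121.39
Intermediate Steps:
o = 4 (o = Add(0, Mul(4, 1)) = Add(0, 4) = 4)
W = 0 (W = Mul(0, Rational(1, 4)) = 0)
Function('D')(f) = 20 (Function('D')(f) = Add(0, Mul(4, 5)) = Add(0, 20) = 20)
Add(-119, Add(Mul(Function('D')(2), Pow(-7, -1)), Mul(-35, Pow(Add(-18, -57), -1)))) = Add(-119, Add(Mul(20, Pow(-7, -1)), Mul(-35, Pow(Add(-18, -57), -1)))) = Add(-119, Add(Mul(20, Rational(-1, 7)), Mul(-35, Pow(-75, -1)))) = Add(-119, Add(Rational(-20, 7), Mul(-35, Rational(-1, 75)))) = Add(-119, Add(Rational(-20, 7), Rational(7, 15))) = Add(-119, Rational(-251, 105)) = Rational(-12746, 105)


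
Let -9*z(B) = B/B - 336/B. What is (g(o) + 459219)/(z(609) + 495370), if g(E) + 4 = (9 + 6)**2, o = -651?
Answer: 119913840/129291557 ≈ 0.92747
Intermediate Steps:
z(B) = -1/9 + 112/(3*B) (z(B) = -(B/B - 336/B)/9 = -(1 - 336/B)/9 = -1/9 + 112/(3*B))
g(E) = 221 (g(E) = -4 + (9 + 6)**2 = -4 + 15**2 = -4 + 225 = 221)
(g(o) + 459219)/(z(609) + 495370) = (221 + 459219)/((1/9)*(336 - 1*609)/609 + 495370) = 459440/((1/9)*(1/609)*(336 - 609) + 495370) = 459440/((1/9)*(1/609)*(-273) + 495370) = 459440/(-13/261 + 495370) = 459440/(129291557/261) = 459440*(261/129291557) = 119913840/129291557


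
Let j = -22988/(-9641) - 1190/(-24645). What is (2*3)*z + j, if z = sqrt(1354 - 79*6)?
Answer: 3729110/1532919 + 24*sqrt(55) ≈ 180.42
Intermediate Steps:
j = 3729110/1532919 (j = -22988*(-1/9641) - 1190*(-1/24645) = 22988/9641 + 238/4929 = 3729110/1532919 ≈ 2.4327)
z = 4*sqrt(55) (z = sqrt(1354 - 474) = sqrt(880) = 4*sqrt(55) ≈ 29.665)
(2*3)*z + j = (2*3)*(4*sqrt(55)) + 3729110/1532919 = 6*(4*sqrt(55)) + 3729110/1532919 = 24*sqrt(55) + 3729110/1532919 = 3729110/1532919 + 24*sqrt(55)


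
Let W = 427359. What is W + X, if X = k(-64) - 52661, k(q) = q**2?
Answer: 378794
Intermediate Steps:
X = -48565 (X = (-64)**2 - 52661 = 4096 - 52661 = -48565)
W + X = 427359 - 48565 = 378794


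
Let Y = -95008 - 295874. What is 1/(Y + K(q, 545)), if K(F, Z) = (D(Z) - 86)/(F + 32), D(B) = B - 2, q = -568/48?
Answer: -121/47293980 ≈ -2.5585e-6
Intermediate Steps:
q = -71/6 (q = -568*1/48 = -71/6 ≈ -11.833)
Y = -390882
D(B) = -2 + B
K(F, Z) = (-88 + Z)/(32 + F) (K(F, Z) = ((-2 + Z) - 86)/(F + 32) = (-88 + Z)/(32 + F))
1/(Y + K(q, 545)) = 1/(-390882 + (-88 + 545)/(32 - 71/6)) = 1/(-390882 + 457/(121/6)) = 1/(-390882 + (6/121)*457) = 1/(-390882 + 2742/121) = 1/(-47293980/121) = -121/47293980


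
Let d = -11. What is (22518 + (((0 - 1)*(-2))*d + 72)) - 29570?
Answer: -7002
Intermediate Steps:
(22518 + (((0 - 1)*(-2))*d + 72)) - 29570 = (22518 + (((0 - 1)*(-2))*(-11) + 72)) - 29570 = (22518 + (-1*(-2)*(-11) + 72)) - 29570 = (22518 + (2*(-11) + 72)) - 29570 = (22518 + (-22 + 72)) - 29570 = (22518 + 50) - 29570 = 22568 - 29570 = -7002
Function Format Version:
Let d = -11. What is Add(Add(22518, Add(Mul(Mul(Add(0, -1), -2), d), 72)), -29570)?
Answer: -7002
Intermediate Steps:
Add(Add(22518, Add(Mul(Mul(Add(0, -1), -2), d), 72)), -29570) = Add(Add(22518, Add(Mul(Mul(Add(0, -1), -2), -11), 72)), -29570) = Add(Add(22518, Add(Mul(Mul(-1, -2), -11), 72)), -29570) = Add(Add(22518, Add(Mul(2, -11), 72)), -29570) = Add(Add(22518, Add(-22, 72)), -29570) = Add(Add(22518, 50), -29570) = Add(22568, -29570) = -7002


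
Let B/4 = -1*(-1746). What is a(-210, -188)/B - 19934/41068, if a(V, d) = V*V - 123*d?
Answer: 54615337/5975394 ≈ 9.1400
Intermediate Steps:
a(V, d) = V² - 123*d
B = 6984 (B = 4*(-1*(-1746)) = 4*1746 = 6984)
a(-210, -188)/B - 19934/41068 = ((-210)² - 123*(-188))/6984 - 19934/41068 = (44100 + 23124)*(1/6984) - 19934*1/41068 = 67224*(1/6984) - 9967/20534 = 2801/291 - 9967/20534 = 54615337/5975394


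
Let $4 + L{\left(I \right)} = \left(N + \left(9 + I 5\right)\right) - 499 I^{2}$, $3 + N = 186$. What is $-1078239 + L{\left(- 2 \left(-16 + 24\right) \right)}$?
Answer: $-1205875$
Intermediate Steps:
$N = 183$ ($N = -3 + 186 = 183$)
$L{\left(I \right)} = 188 - 499 I^{2} + 5 I$ ($L{\left(I \right)} = -4 - \left(-192 + 499 I^{2} - I 5\right) = -4 - \left(-192 - 5 I + 499 I^{2}\right) = -4 + \left(192 - 499 I^{2} + 5 I\right) = 188 - 499 I^{2} + 5 I$)
$-1078239 + L{\left(- 2 \left(-16 + 24\right) \right)} = -1078239 + \left(188 - 499 \left(- 2 \left(-16 + 24\right)\right)^{2} + 5 \left(- 2 \left(-16 + 24\right)\right)\right) = -1078239 + \left(188 - 499 \left(\left(-2\right) 8\right)^{2} + 5 \left(\left(-2\right) 8\right)\right) = -1078239 + \left(188 - 499 \left(-16\right)^{2} + 5 \left(-16\right)\right) = -1078239 - 127636 = -1205875$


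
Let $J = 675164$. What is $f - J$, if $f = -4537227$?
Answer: $-5212391$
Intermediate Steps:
$f - J = -4537227 - 675164 = -5212391$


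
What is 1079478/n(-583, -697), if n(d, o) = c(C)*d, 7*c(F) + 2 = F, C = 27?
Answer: -7556346/14575 ≈ -518.45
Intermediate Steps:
c(F) = -2/7 + F/7
n(d, o) = 25*d/7 (n(d, o) = (-2/7 + (1/7)*27)*d = (-2/7 + 27/7)*d = 25*d/7)
1079478/n(-583, -697) = 1079478/(((25/7)*(-583))) = 1079478/(-14575/7) = 1079478*(-7/14575) = -7556346/14575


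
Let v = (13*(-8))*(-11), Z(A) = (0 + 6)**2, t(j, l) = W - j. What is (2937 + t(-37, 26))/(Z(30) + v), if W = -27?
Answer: 2947/1180 ≈ 2.4975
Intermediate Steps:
t(j, l) = -27 - j
Z(A) = 36 (Z(A) = 6**2 = 36)
v = 1144 (v = -104*(-11) = 1144)
(2937 + t(-37, 26))/(Z(30) + v) = (2937 + (-27 - 1*(-37)))/(36 + 1144) = (2937 + (-27 + 37))/1180 = (2937 + 10)*(1/1180) = 2947*(1/1180) = 2947/1180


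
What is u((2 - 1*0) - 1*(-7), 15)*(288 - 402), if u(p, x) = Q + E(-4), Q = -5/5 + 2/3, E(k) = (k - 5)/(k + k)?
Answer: -361/4 ≈ -90.250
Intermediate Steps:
E(k) = (-5 + k)/(2*k) (E(k) = (-5 + k)/((2*k)) = (-5 + k)*(1/(2*k)) = (-5 + k)/(2*k))
Q = -1/3 (Q = -5*1/5 + 2*(1/3) = -1 + 2/3 = -1/3 ≈ -0.33333)
u(p, x) = 19/24 (u(p, x) = -1/3 + (1/2)*(-5 - 4)/(-4) = -1/3 + (1/2)*(-1/4)*(-9) = -1/3 + 9/8 = 19/24)
u((2 - 1*0) - 1*(-7), 15)*(288 - 402) = 19*(288 - 402)/24 = (19/24)*(-114) = -361/4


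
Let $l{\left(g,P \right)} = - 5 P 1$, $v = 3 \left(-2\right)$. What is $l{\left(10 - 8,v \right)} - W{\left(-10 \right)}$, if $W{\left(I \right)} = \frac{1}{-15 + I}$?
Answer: $\frac{751}{25} \approx 30.04$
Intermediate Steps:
$v = -6$
$l{\left(g,P \right)} = - 5 P$
$l{\left(10 - 8,v \right)} - W{\left(-10 \right)} = \left(-5\right) \left(-6\right) - \frac{1}{-15 - 10} = 30 - \frac{1}{-25} = 30 - - \frac{1}{25} = 30 + \frac{1}{25} = \frac{751}{25}$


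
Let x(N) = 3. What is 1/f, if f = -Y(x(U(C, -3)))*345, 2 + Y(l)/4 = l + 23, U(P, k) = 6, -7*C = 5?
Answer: -1/33120 ≈ -3.0193e-5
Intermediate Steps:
C = -5/7 (C = -1/7*5 = -5/7 ≈ -0.71429)
Y(l) = 84 + 4*l (Y(l) = -8 + 4*(l + 23) = -8 + 4*(23 + l) = -8 + (92 + 4*l) = 84 + 4*l)
f = -33120 (f = -(84 + 4*3)*345 = -(84 + 12)*345 = -1*96*345 = -96*345 = -33120)
1/f = 1/(-33120) = -1/33120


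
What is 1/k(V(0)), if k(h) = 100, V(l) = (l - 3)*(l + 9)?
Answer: 1/100 ≈ 0.010000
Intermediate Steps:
V(l) = (-3 + l)*(9 + l)
1/k(V(0)) = 1/100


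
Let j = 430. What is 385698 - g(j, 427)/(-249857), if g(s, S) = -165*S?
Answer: 96369274731/249857 ≈ 3.8570e+5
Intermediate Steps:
385698 - g(j, 427)/(-249857) = 385698 - (-165*427)/(-249857) = 385698 - (-70455)*(-1)/249857 = 385698 - 1*70455/249857 = 385698 - 70455/249857 = 96369274731/249857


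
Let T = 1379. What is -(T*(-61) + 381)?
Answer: 83738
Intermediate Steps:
-(T*(-61) + 381) = -(1379*(-61) + 381) = -(-84119 + 381) = -1*(-83738) = 83738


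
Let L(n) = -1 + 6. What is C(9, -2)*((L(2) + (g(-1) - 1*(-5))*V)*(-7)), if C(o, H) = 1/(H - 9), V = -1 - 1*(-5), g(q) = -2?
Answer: 119/11 ≈ 10.818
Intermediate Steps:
V = 4 (V = -1 + 5 = 4)
L(n) = 5
C(o, H) = 1/(-9 + H)
C(9, -2)*((L(2) + (g(-1) - 1*(-5))*V)*(-7)) = ((5 + (-2 - 1*(-5))*4)*(-7))/(-9 - 2) = ((5 + (-2 + 5)*4)*(-7))/(-11) = -(5 + 3*4)*(-7)/11 = -(5 + 12)*(-7)/11 = -17*(-7)/11 = -1/11*(-119) = 119/11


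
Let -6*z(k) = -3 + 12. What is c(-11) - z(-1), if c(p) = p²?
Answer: 245/2 ≈ 122.50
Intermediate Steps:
z(k) = -3/2 (z(k) = -(-3 + 12)/6 = -⅙*9 = -3/2)
c(-11) - z(-1) = (-11)² - 1*(-3/2) = 121 + 3/2 = 245/2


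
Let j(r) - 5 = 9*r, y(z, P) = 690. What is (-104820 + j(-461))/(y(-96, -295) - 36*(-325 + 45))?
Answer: -54482/5385 ≈ -10.117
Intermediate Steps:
j(r) = 5 + 9*r
(-104820 + j(-461))/(y(-96, -295) - 36*(-325 + 45)) = (-104820 + (5 + 9*(-461)))/(690 - 36*(-325 + 45)) = (-104820 + (5 - 4149))/(690 - 36*(-280)) = (-104820 - 4144)/(690 + 10080) = -108964/10770 = -108964*1/10770 = -54482/5385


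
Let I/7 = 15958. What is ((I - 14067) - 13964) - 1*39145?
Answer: 44530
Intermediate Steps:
I = 111706 (I = 7*15958 = 111706)
((I - 14067) - 13964) - 1*39145 = ((111706 - 14067) - 13964) - 1*39145 = (97639 - 13964) - 39145 = 83675 - 39145 = 44530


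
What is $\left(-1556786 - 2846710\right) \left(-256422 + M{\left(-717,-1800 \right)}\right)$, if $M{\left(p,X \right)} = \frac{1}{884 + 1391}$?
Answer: $\frac{2568823642331304}{2275} \approx 1.1292 \cdot 10^{12}$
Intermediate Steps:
$M{\left(p,X \right)} = \frac{1}{2275}$
$\left(-1556786 - 2846710\right) \left(-256422 + M{\left(-717,-1800 \right)}\right) = \left(-1556786 - 2846710\right) \left(-256422 + \frac{1}{2275}\right) = \left(-4403496\right) \left(- \frac{583360049}{2275}\right) = \frac{2568823642331304}{2275}$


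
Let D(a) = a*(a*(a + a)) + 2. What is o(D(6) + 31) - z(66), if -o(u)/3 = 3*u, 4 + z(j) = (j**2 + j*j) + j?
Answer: -12959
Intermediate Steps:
z(j) = -4 + j + 2*j**2 (z(j) = -4 + ((j**2 + j*j) + j) = -4 + ((j**2 + j**2) + j) = -4 + (2*j**2 + j) = -4 + (j + 2*j**2) = -4 + j + 2*j**2)
D(a) = 2 + 2*a**3 (D(a) = a*(a*(2*a)) + 2 = a*(2*a**2) + 2 = 2*a**3 + 2 = 2 + 2*a**3)
o(u) = -9*u
o(D(6) + 31) - z(66) = -9*((2 + 2*6**3) + 31) - (-4 + 66 + 2*66**2) = -9*((2 + 2*216) + 31) - (-4 + 66 + 2*4356) = -9*((2 + 432) + 31) - (-4 + 66 + 8712) = -9*(434 + 31) - 1*8774 = -9*465 - 8774 = -4185 - 8774 = -12959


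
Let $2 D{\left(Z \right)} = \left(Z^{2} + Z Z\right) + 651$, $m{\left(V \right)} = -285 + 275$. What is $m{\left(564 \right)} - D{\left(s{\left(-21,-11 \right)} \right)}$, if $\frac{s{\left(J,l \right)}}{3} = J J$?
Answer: $- \frac{3501329}{2} \approx -1.7507 \cdot 10^{6}$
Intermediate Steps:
$s{\left(J,l \right)} = 3 J^{2}$ ($s{\left(J,l \right)} = 3 J J = 3 J^{2}$)
$m{\left(V \right)} = -10$
$D{\left(Z \right)} = \frac{651}{2} + Z^{2}$ ($D{\left(Z \right)} = \frac{\left(Z^{2} + Z Z\right) + 651}{2} = \frac{\left(Z^{2} + Z^{2}\right) + 651}{2} = \frac{2 Z^{2} + 651}{2} = \frac{651 + 2 Z^{2}}{2} = \frac{651}{2} + Z^{2}$)
$m{\left(564 \right)} - D{\left(s{\left(-21,-11 \right)} \right)} = -10 - \left(\frac{651}{2} + \left(3 \left(-21\right)^{2}\right)^{2}\right) = -10 - \left(\frac{651}{2} + \left(3 \cdot 441\right)^{2}\right) = -10 - \left(\frac{651}{2} + 1323^{2}\right) = -10 - \left(\frac{651}{2} + 1750329\right) = -10 - \frac{3501309}{2} = - \frac{3501329}{2}$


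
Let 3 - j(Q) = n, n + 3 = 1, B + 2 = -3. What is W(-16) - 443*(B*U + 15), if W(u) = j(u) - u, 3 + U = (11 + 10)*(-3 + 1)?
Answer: -106299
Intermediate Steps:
B = -5 (B = -2 - 3 = -5)
n = -2 (n = -3 + 1 = -2)
j(Q) = 5 (j(Q) = 3 - 1*(-2) = 3 + 2 = 5)
U = -45 (U = -3 + (11 + 10)*(-3 + 1) = -3 + 21*(-2) = -3 - 42 = -45)
W(u) = 5 - u
W(-16) - 443*(B*U + 15) = (5 - 1*(-16)) - 443*(-5*(-45) + 15) = (5 + 16) - 443*(225 + 15) = 21 - 443*240 = 21 - 106320 = -106299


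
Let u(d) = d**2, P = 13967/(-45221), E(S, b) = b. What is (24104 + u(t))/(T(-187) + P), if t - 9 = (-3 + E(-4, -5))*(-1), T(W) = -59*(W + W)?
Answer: 367691951/332610873 ≈ 1.1055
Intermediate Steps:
T(W) = -118*W
P = -13967/45221 (P = 13967*(-1/45221) = -13967/45221 ≈ -0.30886)
t = 17 (t = 9 + (-3 - 5)*(-1) = 9 - 8*(-1) = 9 + 8 = 17)
(24104 + u(t))/(T(-187) + P) = (24104 + 17**2)/(-118*(-187) - 13967/45221) = (24104 + 289)/(22066 - 13967/45221) = 24393/(997832619/45221) = 24393*(45221/997832619) = 367691951/332610873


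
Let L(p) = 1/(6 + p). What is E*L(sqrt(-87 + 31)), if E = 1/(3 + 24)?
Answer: 1/414 - I*sqrt(14)/1242 ≈ 0.0024155 - 0.0030126*I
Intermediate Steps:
E = 1/27 ≈ 0.037037
E*L(sqrt(-87 + 31)) = 1/(27*(6 + sqrt(-87 + 31))) = 1/(27*(6 + sqrt(-56))) = 1/(27*(6 + 2*I*sqrt(14)))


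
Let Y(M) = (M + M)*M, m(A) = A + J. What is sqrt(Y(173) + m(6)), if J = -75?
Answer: sqrt(59789) ≈ 244.52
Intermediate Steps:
m(A) = -75 + A (m(A) = A - 75 = -75 + A)
Y(M) = 2*M**2 (Y(M) = (2*M)*M = 2*M**2)
sqrt(Y(173) + m(6)) = sqrt(2*173**2 + (-75 + 6)) = sqrt(2*29929 - 69) = sqrt(59858 - 69) = sqrt(59789)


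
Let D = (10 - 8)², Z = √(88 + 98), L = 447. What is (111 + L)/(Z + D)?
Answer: -1116/85 + 279*√186/85 ≈ 31.636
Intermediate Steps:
Z = √186 ≈ 13.638
D = 4 (D = 2² = 4)
(111 + L)/(Z + D) = (111 + 447)/(√186 + 4) = 558/(4 + √186)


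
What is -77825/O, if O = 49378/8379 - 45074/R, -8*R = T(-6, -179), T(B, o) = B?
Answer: 3726261/2877242 ≈ 1.2951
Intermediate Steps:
R = ¾ (R = -⅛*(-6) = ¾ ≈ 0.75000)
O = -71931050/1197 (O = 49378/8379 - 45074/¾ = 49378*(1/8379) - 45074*4/3 = 7054/1197 - 180296/3 = -71931050/1197 ≈ -60093.)
-77825/O = -77825/(-71931050/1197) = -77825*(-1197/71931050) = 3726261/2877242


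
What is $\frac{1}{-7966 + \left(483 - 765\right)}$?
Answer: $- \frac{1}{8248} \approx -0.00012124$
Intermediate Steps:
$\frac{1}{-7966 + \left(483 - 765\right)} = \frac{1}{-7966 - 282} = \frac{1}{-8248} = - \frac{1}{8248}$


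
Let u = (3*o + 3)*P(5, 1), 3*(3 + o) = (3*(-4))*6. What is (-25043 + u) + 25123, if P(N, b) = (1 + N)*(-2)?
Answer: 1016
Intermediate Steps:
o = -27 (o = -3 + ((3*(-4))*6)/3 = -3 + (-12*6)/3 = -3 + (⅓)*(-72) = -3 - 24 = -27)
P(N, b) = -2 - 2*N
u = 936 (u = (3*(-27) + 3)*(-2 - 2*5) = (-81 + 3)*(-2 - 10) = -78*(-12) = 936)
(-25043 + u) + 25123 = (-25043 + 936) + 25123 = -24107 + 25123 = 1016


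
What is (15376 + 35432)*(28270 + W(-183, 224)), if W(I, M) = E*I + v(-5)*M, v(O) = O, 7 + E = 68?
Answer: 812267496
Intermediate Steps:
E = 61 (E = -7 + 68 = 61)
W(I, M) = -5*M + 61*I (W(I, M) = 61*I - 5*M = -5*M + 61*I)
(15376 + 35432)*(28270 + W(-183, 224)) = (15376 + 35432)*(28270 + (-5*224 + 61*(-183))) = 50808*(28270 + (-1120 - 11163)) = 50808*(28270 - 12283) = 50808*15987 = 812267496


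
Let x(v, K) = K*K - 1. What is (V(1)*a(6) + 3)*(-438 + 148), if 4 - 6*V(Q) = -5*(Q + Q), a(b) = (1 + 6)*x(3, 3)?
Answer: -116290/3 ≈ -38763.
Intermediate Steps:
x(v, K) = -1 + K² (x(v, K) = K² - 1 = -1 + K²)
a(b) = 56 (a(b) = (1 + 6)*(-1 + 3²) = 7*(-1 + 9) = 7*8 = 56)
V(Q) = ⅔ + 5*Q/3 (V(Q) = ⅔ - (-5)*(Q + Q)/6 = ⅔ - (-5)*2*Q/6 = ⅔ - (-5)*Q/3 = ⅔ + 5*Q/3)
(V(1)*a(6) + 3)*(-438 + 148) = ((⅔ + (5/3)*1)*56 + 3)*(-438 + 148) = ((⅔ + 5/3)*56 + 3)*(-290) = ((7/3)*56 + 3)*(-290) = (392/3 + 3)*(-290) = (401/3)*(-290) = -116290/3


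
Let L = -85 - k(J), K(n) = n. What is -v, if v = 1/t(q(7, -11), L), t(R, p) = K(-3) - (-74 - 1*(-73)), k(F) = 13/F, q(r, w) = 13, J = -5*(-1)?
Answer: ½ ≈ 0.50000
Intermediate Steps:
J = 5
L = -438/5 (L = -85 - 13/5 = -438/5 ≈ -87.600)
t(R, p) = -2 (t(R, p) = -3 - (-74 - 1*(-73)) = -3 - (-74 + 73) = -3 - 1*(-1) = -3 + 1 = -2)
v = -½ (v = 1/(-2) = -½ ≈ -0.50000)
-v = -1*(-½) = ½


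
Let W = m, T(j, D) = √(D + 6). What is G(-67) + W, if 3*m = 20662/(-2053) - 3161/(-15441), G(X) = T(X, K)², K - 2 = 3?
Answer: 733559900/95101119 ≈ 7.7135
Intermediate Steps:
K = 5 (K = 2 + 3 = 5)
T(j, D) = √(6 + D)
G(X) = 11 (G(X) = (√(6 + 5))² = (√11)² = 11)
m = -312552409/95101119 (m = (20662/(-2053) - 3161/(-15441))/3 = (20662*(-1/2053) - 3161*(-1/15441))/3 = (-20662/2053 + 3161/15441)/3 = (⅓)*(-312552409/31700373) = -312552409/95101119 ≈ -3.2865)
W = -312552409/95101119 ≈ -3.2865
G(-67) + W = 11 - 312552409/95101119 = 733559900/95101119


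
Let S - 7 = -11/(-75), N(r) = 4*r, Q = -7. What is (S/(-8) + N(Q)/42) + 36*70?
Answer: 62961/25 ≈ 2518.4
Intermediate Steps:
S = 536/75 (S = 7 - 11/(-75) = 7 - 11*(-1/75) = 7 + 11/75 = 536/75 ≈ 7.1467)
(S/(-8) + N(Q)/42) + 36*70 = ((536/75)/(-8) + (4*(-7))/42) + 36*70 = ((536/75)*(-⅛) - 28*1/42) + 2520 = (-67/75 - ⅔) + 2520 = -39/25 + 2520 = 62961/25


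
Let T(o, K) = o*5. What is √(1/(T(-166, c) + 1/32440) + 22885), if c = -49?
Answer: 15*√73737128198535837/26925199 ≈ 151.28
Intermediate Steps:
T(o, K) = 5*o
√(1/(T(-166, c) + 1/32440) + 22885) = √(1/(5*(-166) + 1/32440) + 22885) = √(1/(-830 + 1/32440) + 22885) = √(1/(-26925199/32440) + 22885) = √(-32440/26925199 + 22885) = √(616183146675/26925199) = 15*√73737128198535837/26925199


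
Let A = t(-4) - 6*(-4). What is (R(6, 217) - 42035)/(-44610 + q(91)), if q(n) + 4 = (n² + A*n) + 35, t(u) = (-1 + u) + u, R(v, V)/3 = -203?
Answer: 42644/34933 ≈ 1.2207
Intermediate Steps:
R(v, V) = -609 (R(v, V) = 3*(-203) = -609)
t(u) = -1 + 2*u
A = 15 (A = (-1 + 2*(-4)) - 6*(-4) = (-1 - 8) + 24 = -9 + 24 = 15)
q(n) = 31 + n² + 15*n (q(n) = -4 + ((n² + 15*n) + 35) = -4 + (35 + n² + 15*n) = 31 + n² + 15*n)
(R(6, 217) - 42035)/(-44610 + q(91)) = (-609 - 42035)/(-44610 + (31 + 91² + 15*91)) = -42644/(-44610 + (31 + 8281 + 1365)) = -42644/(-44610 + 9677) = -42644/(-34933) = -42644*(-1/34933) = 42644/34933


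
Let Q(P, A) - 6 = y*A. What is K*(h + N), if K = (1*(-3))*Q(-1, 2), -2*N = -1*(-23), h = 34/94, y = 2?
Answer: 15705/47 ≈ 334.15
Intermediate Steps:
h = 17/47 (h = 34*(1/94) = 17/47 ≈ 0.36170)
N = -23/2 (N = -(-1)*(-23)/2 = -1/2*23 = -23/2 ≈ -11.500)
Q(P, A) = 6 + 2*A
K = -30 (K = (1*(-3))*(6 + 2*2) = -3*(6 + 4) = -3*10 = -30)
K*(h + N) = -30*(17/47 - 23/2) = -30*(-1047/94) = 15705/47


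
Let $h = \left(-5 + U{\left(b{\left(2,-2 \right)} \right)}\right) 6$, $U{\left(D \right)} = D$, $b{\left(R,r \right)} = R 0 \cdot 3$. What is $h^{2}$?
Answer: $900$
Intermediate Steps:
$b{\left(R,r \right)} = 0$ ($b{\left(R,r \right)} = 0 \cdot 3 = 0$)
$h = -30$ ($h = \left(-5 + 0\right) 6 = \left(-5\right) 6 = -30$)
$h^{2} = \left(-30\right)^{2} = 900$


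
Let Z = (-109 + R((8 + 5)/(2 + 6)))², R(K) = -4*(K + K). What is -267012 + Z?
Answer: -252128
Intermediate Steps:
R(K) = -8*K
Z = 14884 (Z = (-109 - 8*(8 + 5)/(2 + 6))² = (-109 - 104/8)² = (-109 - 8*13/8)² = (-109 - 13)² = (-122)² = 14884)
-267012 + Z = -267012 + 14884 = -252128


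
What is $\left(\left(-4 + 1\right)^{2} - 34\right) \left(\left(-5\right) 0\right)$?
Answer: $0$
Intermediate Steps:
$\left(\left(-4 + 1\right)^{2} - 34\right) \left(\left(-5\right) 0\right) = \left(\left(-3\right)^{2} - 34\right) 0 = \left(9 - 34\right) 0 = \left(-25\right) 0 = 0$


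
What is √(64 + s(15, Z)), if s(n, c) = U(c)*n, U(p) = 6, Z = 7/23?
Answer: √154 ≈ 12.410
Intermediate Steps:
Z = 7/23 (Z = 7*(1/23) = 7/23 ≈ 0.30435)
s(n, c) = 6*n
√(64 + s(15, Z)) = √(64 + 6*15) = √(64 + 90) = √154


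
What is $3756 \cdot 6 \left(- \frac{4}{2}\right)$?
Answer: $-45072$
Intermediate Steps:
$3756 \cdot 6 \left(- \frac{4}{2}\right) = 3756 \cdot 6 \left(\left(-4\right) \frac{1}{2}\right) = 3756 \cdot 6 \left(-2\right) = 3756 \left(-12\right) = -45072$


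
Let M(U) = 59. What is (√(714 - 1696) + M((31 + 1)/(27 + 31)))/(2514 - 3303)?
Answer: -59/789 - I*√982/789 ≈ -0.074778 - 0.039717*I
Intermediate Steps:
(√(714 - 1696) + M((31 + 1)/(27 + 31)))/(2514 - 3303) = (√(714 - 1696) + 59)/(2514 - 3303) = (√(-982) + 59)/(-789) = (I*√982 + 59)*(-1/789) = (59 + I*√982)*(-1/789) = -59/789 - I*√982/789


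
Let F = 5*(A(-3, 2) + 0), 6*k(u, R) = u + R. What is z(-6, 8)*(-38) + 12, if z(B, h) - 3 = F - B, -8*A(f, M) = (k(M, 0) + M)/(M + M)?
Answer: -15175/48 ≈ -316.15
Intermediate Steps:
k(u, R) = R/6 + u/6 (k(u, R) = (u + R)/6 = (R + u)/6 = R/6 + u/6)
A(f, M) = -7/96 (A(f, M) = -(((⅙)*0 + M/6) + M)/(8*(M + M)) = -((0 + M/6) + M)/(8*(2*M)) = -(M/6 + M)*1/(2*M)/8 = -7*M/6*1/(2*M)/8 = -⅛*7/12 = -7/96)
F = -35/96 (F = 5*(-7/96 + 0) = 5*(-7/96) = -35/96 ≈ -0.36458)
z(B, h) = 253/96 - B (z(B, h) = 3 + (-35/96 - B) = 253/96 - B)
z(-6, 8)*(-38) + 12 = (253/96 - 1*(-6))*(-38) + 12 = (253/96 + 6)*(-38) + 12 = (829/96)*(-38) + 12 = -15751/48 + 12 = -15175/48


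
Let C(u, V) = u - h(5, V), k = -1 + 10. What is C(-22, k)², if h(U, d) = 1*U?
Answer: 729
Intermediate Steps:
k = 9
h(U, d) = U
C(u, V) = -5 + u (C(u, V) = u - 1*5 = u - 5 = -5 + u)
C(-22, k)² = (-5 - 22)² = (-27)² = 729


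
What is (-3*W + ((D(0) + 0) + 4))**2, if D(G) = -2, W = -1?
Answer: 25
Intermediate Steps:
(-3*W + ((D(0) + 0) + 4))**2 = (-3*(-1) + ((-2 + 0) + 4))**2 = (3 + (-2 + 4))**2 = (3 + 2)**2 = 5**2 = 25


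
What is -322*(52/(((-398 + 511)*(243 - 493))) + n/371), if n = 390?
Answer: -252958784/748625 ≈ -337.90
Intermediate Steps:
-322*(52/(((-398 + 511)*(243 - 493))) + n/371) = -322*(52/(((-398 + 511)*(243 - 493))) + 390/371) = -322*(52/((113*(-250))) + 390*(1/371)) = -322*(52/(-28250) + 390/371) = -322*(52*(-1/28250) + 390/371) = -322*(-26/14125 + 390/371) = -322*5499104/5240375 = -252958784/748625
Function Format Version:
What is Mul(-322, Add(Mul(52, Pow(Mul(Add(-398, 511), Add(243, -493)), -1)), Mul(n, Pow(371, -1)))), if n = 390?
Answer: Rational(-252958784, 748625) ≈ -337.90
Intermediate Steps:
Mul(-322, Add(Mul(52, Pow(Mul(Add(-398, 511), Add(243, -493)), -1)), Mul(n, Pow(371, -1)))) = Mul(-322, Add(Mul(52, Pow(Mul(Add(-398, 511), Add(243, -493)), -1)), Mul(390, Pow(371, -1)))) = Mul(-322, Add(Mul(52, Pow(Mul(113, -250), -1)), Mul(390, Rational(1, 371)))) = Mul(-322, Add(Mul(52, Pow(-28250, -1)), Rational(390, 371))) = Mul(-322, Add(Mul(52, Rational(-1, 28250)), Rational(390, 371))) = Mul(-322, Add(Rational(-26, 14125), Rational(390, 371))) = Mul(-322, Rational(5499104, 5240375)) = Rational(-252958784, 748625)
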